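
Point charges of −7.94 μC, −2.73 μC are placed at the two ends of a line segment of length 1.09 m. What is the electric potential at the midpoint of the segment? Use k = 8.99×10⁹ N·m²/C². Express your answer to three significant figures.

-1.76×10⁵ V

Electric potential is a scalar, so the contributions from each charge add algebraically: V = Σ kqᵢ/rᵢ.
Each charge is 0.545 m from the midpoint.
V = k[(-7.94×10⁻⁶)/(0.545) + (-2.73×10⁻⁶)/(0.545)] = -1.76×10⁵ V.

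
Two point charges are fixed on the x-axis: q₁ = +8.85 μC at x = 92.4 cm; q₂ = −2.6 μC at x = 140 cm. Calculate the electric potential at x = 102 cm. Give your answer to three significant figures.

7.67×10⁵ V

Electric potential is a scalar, so the contributions from each charge add algebraically: V = Σ kqᵢ/rᵢ.
Distances from the field point to each charge: r₁ = 0.0960 m, r₂ = 0.380 m.
V = k[(8.85×10⁻⁶)/(0.0960) + (-2.60×10⁻⁶)/(0.380)] = 7.67×10⁵ V.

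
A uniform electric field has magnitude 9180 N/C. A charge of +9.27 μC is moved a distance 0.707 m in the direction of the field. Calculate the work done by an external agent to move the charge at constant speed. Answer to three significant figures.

The potential change for a displacement 0.707 m in the direction of the field is ΔV = −Ed = -6490 V.
W_ext = qΔV = -0.0602 J.

-0.0602 J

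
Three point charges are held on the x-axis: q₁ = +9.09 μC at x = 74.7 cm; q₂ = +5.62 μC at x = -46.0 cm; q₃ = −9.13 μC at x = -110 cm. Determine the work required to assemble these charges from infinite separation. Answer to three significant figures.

-0.744 J

The work to assemble the configuration equals its total potential energy, U = Σ kqᵢqⱼ/rᵢⱼ over all pairs.
Pair separations: r₁₂ = 1.21 m, r₁₃ = 1.85 m, r₂₃ = 0.640 m.
U = (0.380) + (-0.404) + (-0.721) = -0.744 J.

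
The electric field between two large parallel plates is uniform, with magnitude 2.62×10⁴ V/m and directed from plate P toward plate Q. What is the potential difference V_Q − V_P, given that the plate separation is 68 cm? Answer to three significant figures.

In a uniform field, potential decreases in the direction of E: ΔV = −E·d for a displacement d parallel to E.
Going from P to Q is a displacement of 68 cm along the field, so V_Q − V_P = −Ed = -1.78×10⁴ V.

-1.78×10⁴ V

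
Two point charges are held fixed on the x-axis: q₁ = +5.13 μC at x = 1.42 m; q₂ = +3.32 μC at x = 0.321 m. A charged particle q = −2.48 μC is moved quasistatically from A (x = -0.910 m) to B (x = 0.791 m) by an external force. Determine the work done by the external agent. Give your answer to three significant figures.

For quasistatic motion the external work equals the change in potential energy: W_ext = qΔV = q(V_B − V_A).
At A: distances to the source charges are 2.33 m, 1.23 m; V_A = Σ kqᵢ/rᵢ = 4.40×10⁴ V.
At B: distances to the source charges are 0.629 m, 0.470 m; V_B = Σ kqᵢ/rᵢ = 1.37×10⁵ V.
ΔV = V_B − V_A = 9.28×10⁴ V.
W_ext = qΔV = (-2.48×10⁻⁶ C)(9.28×10⁴ V) = -0.230 J.

-0.230 J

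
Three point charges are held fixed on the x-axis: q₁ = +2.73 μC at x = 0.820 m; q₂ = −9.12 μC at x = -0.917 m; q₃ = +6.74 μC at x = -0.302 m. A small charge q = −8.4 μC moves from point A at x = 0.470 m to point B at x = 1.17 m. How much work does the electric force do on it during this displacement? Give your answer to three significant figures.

The work done by the electric force is W_field = −ΔU = −q(V_B − V_A) = q(V_A − V_B).
At A: distances to the source charges are 0.350 m, 1.39 m, 0.772 m; V_A = Σ kqᵢ/rᵢ = 8.95×10⁴ V.
At B: distances to the source charges are 0.350 m, 2.09 m, 1.47 m; V_B = Σ kqᵢ/rᵢ = 7.20×10⁴ V.
ΔV = V_B − V_A = -1.75×10⁴ V.
W_field = −qΔV = −(-8.40×10⁻⁶ C)(-1.75×10⁴ V) = -0.147 J.

-0.147 J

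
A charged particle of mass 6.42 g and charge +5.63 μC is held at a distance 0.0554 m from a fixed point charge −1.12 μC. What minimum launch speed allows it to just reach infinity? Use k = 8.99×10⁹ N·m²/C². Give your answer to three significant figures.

To just escape, total mechanical energy must reach zero at infinity: ½mv²_min + U = 0, so ½mv²_min = −U = |kQq|/r.
|U| = |kQq|/r = (8.99×10⁹ N·m²/C²)(1.12×10⁻⁶)(5.63×10⁻⁶)/(0.0554) = 1.02 J.
v_min = √(2|U|/m) = √(2·1.02/6.42×10⁻³) = 17.9 m/s.

17.9 m/s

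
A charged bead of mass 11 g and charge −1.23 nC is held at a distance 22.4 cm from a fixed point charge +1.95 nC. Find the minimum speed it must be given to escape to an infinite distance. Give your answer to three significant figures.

4.18×10⁻³ m/s

To just escape, total mechanical energy must reach zero at infinity: ½mv²_min + U = 0, so ½mv²_min = −U = |kQq|/r.
|U| = |kQq|/r = (8.99×10⁹ N·m²/C²)(1.95×10⁻⁹)(1.23×10⁻⁹)/(0.224) = 9.63×10⁻⁸ J.
v_min = √(2|U|/m) = √(2·9.63×10⁻⁸/0.0110) = 4.18×10⁻³ m/s.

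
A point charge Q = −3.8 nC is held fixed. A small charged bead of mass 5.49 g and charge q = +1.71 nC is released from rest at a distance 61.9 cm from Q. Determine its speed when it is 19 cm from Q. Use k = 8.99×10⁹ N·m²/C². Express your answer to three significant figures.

Only the electrostatic force acts, so mechanical energy is conserved: ½mv² = U₁ − U₂ = kQq(1/r₁ − 1/r₂).
U₁ − U₂ = (8.99×10⁹ N·m²/C²)(-3.80×10⁻⁹ C)(1.71×10⁻⁹ C)(1/0.619 − 1/0.190) = 2.13×10⁻⁷ J.
v = √(2·2.13×10⁻⁷/5.49×10⁻³) = 8.81×10⁻³ m/s.

8.81×10⁻³ m/s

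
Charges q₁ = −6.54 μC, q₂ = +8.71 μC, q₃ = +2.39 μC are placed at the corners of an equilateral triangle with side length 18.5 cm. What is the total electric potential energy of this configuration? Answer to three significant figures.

-2.52 J

The assembly work is the sum of pairwise potential energies, U = Σ_{i<j} kqᵢqⱼ/rᵢⱼ.
All three pair separations equal the side length, 0.185 m.
U = (-2.77) + (-0.760) + (1.01) = -2.52 J.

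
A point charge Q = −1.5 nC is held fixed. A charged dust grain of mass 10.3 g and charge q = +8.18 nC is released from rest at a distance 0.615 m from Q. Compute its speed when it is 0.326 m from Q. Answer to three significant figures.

Only the electrostatic force acts, so mechanical energy is conserved: ½mv² = U₁ − U₂ = kQq(1/r₁ − 1/r₂).
U₁ − U₂ = (8.99×10⁹ N·m²/C²)(-1.50×10⁻⁹ C)(8.18×10⁻⁹ C)(1/0.615 − 1/0.326) = 1.59×10⁻⁷ J.
v = √(2·1.59×10⁻⁷/0.0103) = 5.56×10⁻³ m/s.

5.56×10⁻³ m/s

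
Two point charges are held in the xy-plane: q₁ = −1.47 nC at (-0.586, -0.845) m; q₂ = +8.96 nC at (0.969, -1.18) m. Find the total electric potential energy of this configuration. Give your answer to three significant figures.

-7.44×10⁻⁸ J

The assembly work is the sum of pairwise potential energies, U = Σ_{i<j} kqᵢqⱼ/rᵢⱼ.
Pair separations: r₁₂ = 1.59 m.
U = (-7.44×10⁻⁸) = -7.44×10⁻⁸ J.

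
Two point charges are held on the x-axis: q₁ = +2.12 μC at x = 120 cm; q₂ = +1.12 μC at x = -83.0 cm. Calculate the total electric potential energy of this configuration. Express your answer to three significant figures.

The work to assemble the configuration equals its total potential energy, U = Σ kqᵢqⱼ/rᵢⱼ over all pairs.
Pair separations: r₁₂ = 2.03 m.
U = (0.0105) = 0.0105 J.

0.0105 J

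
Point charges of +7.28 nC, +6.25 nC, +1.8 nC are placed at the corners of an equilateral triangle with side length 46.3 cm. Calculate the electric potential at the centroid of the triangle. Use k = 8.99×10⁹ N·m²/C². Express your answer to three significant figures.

516 V

The total potential is the scalar sum of each charge's contribution, V = Σ kqᵢ/rᵢ.
The distance from each vertex to the centroid is a/√3 = 0.267 m.
V = k[(7.28×10⁻⁹)/(0.267) + (6.25×10⁻⁹)/(0.267) + (1.80×10⁻⁹)/(0.267)] = 516 V.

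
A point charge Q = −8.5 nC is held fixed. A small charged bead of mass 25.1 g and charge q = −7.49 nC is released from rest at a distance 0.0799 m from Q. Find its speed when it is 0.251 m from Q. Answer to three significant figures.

Only the electrostatic force acts, so mechanical energy is conserved: ½mv² = U₁ − U₂ = kQq(1/r₁ − 1/r₂).
U₁ − U₂ = (8.99×10⁹ N·m²/C²)(-8.50×10⁻⁹ C)(-7.49×10⁻⁹ C)(1/0.0799 − 1/0.251) = 4.88×10⁻⁶ J.
v = √(2·4.88×10⁻⁶/0.0251) = 0.0197 m/s.

0.0197 m/s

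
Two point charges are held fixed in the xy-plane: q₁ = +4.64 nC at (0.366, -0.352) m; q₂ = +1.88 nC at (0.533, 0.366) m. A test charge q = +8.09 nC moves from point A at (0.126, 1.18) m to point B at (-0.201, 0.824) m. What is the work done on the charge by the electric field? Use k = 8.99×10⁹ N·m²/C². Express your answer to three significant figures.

-4.87×10⁻⁸ J

The work done by the electric force is W_field = −ΔU = −q(V_B − V_A) = q(V_A − V_B).
At A: distances to the source charges are 1.55 m, 0.910 m; V_A = Σ kqᵢ/rᵢ = 45.5 V.
At B: distances to the source charges are 1.31 m, 0.865 m; V_B = Σ kqᵢ/rᵢ = 51.5 V.
ΔV = V_B − V_A = 6.01 V.
W_field = −qΔV = −(8.09×10⁻⁹ C)(6.01 V) = -4.87×10⁻⁸ J.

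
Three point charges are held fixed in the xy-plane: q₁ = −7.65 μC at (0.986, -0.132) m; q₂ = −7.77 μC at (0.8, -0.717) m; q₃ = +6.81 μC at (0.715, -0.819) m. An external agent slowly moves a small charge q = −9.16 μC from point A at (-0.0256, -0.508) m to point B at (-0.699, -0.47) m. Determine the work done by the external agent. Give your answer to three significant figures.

-0.234 J

For quasistatic motion the external work equals the change in potential energy: W_ext = qΔV = q(V_B − V_A).
At A: distances to the source charges are 1.08 m, 0.852 m, 0.803 m; V_A = Σ kqᵢ/rᵢ = -6.95×10⁴ V.
At B: distances to the source charges are 1.72 m, 1.52 m, 1.46 m; V_B = Σ kqᵢ/rᵢ = -4.40×10⁴ V.
ΔV = V_B − V_A = 2.56×10⁴ V.
W_ext = qΔV = (-9.16×10⁻⁶ C)(2.56×10⁴ V) = -0.234 J.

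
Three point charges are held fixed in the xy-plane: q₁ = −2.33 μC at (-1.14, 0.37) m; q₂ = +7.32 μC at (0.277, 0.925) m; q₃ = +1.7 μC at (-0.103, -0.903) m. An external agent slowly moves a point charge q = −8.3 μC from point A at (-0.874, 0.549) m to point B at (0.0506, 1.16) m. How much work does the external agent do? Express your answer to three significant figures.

For quasistatic motion the external work equals the change in potential energy: W_ext = qΔV = q(V_B − V_A).
At A: distances to the source charges are 0.321 m, 1.21 m, 1.64 m; V_A = Σ kqᵢ/rᵢ = -1690 V.
At B: distances to the source charges are 1.43 m, 0.326 m, 2.07 m; V_B = Σ kqᵢ/rᵢ = 1.94×10⁵ V.
ΔV = V_B − V_A = 1.96×10⁵ V.
W_ext = qΔV = (-8.30×10⁻⁶ C)(1.96×10⁵ V) = -1.63 J.

-1.63 J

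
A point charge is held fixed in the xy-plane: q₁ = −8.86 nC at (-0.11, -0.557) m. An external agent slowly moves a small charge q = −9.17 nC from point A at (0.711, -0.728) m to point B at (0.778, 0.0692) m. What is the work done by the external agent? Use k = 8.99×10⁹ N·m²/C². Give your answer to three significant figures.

For quasistatic motion the external work equals the change in potential energy: W_ext = qΔV = q(V_B − V_A).
At A: distance to the source charge is 0.839 m; V_A = kq₁/r = -95.0 V.
At B: distance to the source charge is 1.09 m; V_B = kq₁/r = -73.3 V.
ΔV = V_B − V_A = 21.7 V.
W_ext = qΔV = (-9.17×10⁻⁹ C)(21.7 V) = -1.99×10⁻⁷ J.

-1.99×10⁻⁷ J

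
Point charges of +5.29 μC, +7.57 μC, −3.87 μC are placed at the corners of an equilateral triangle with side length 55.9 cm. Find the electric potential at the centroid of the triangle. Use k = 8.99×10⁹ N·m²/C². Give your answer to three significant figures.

2.50×10⁵ V

Electric potential is a scalar, so the contributions from each charge add algebraically: V = Σ kqᵢ/rᵢ.
The distance from each vertex to the centroid is a/√3 = 0.323 m.
V = k[(5.29×10⁻⁶)/(0.323) + (7.57×10⁻⁶)/(0.323) + (-3.87×10⁻⁶)/(0.323)] = 2.50×10⁵ V.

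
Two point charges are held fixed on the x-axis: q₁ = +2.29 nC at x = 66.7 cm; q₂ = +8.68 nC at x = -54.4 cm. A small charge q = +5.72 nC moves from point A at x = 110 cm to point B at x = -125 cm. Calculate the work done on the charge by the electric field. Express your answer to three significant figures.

-1.50×10⁻⁷ J

The work done by the electric force is W_field = −ΔU = −q(V_B − V_A) = q(V_A − V_B).
At A: distances to the source charges are 0.433 m, 1.64 m; V_A = Σ kqᵢ/rᵢ = 95.0 V.
At B: distances to the source charges are 1.92 m, 0.706 m; V_B = Σ kqᵢ/rᵢ = 121 V.
ΔV = V_B − V_A = 26.3 V.
W_field = −qΔV = −(5.72×10⁻⁹ C)(26.3 V) = -1.50×10⁻⁷ J.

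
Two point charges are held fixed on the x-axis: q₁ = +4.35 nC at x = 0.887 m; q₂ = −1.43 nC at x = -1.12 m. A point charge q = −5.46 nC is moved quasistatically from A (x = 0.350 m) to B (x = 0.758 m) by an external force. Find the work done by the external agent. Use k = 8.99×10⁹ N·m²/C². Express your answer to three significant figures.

For quasistatic motion the external work equals the change in potential energy: W_ext = qΔV = q(V_B − V_A).
At A: distances to the source charges are 0.537 m, 1.47 m; V_A = Σ kqᵢ/rᵢ = 64.1 V.
At B: distances to the source charges are 0.129 m, 1.88 m; V_B = Σ kqᵢ/rᵢ = 296 V.
ΔV = V_B − V_A = 232 V.
W_ext = qΔV = (-5.46×10⁻⁹ C)(232 V) = -1.27×10⁻⁶ J.

-1.27×10⁻⁶ J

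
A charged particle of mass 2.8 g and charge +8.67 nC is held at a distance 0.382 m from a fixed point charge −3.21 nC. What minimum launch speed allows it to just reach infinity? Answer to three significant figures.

To just escape, total mechanical energy must reach zero at infinity: ½mv²_min + U = 0, so ½mv²_min = −U = |kQq|/r.
|U| = |kQq|/r = (8.99×10⁹ N·m²/C²)(3.21×10⁻⁹)(8.67×10⁻⁹)/(0.382) = 6.55×10⁻⁷ J.
v_min = √(2|U|/m) = √(2·6.55×10⁻⁷/2.80×10⁻³) = 0.0216 m/s.

0.0216 m/s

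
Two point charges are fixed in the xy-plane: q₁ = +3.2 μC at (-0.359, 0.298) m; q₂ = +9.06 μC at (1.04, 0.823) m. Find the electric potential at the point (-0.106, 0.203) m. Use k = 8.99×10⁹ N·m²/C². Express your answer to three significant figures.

1.69×10⁵ V

The total potential is the scalar sum of each charge's contribution, V = Σ kqᵢ/rᵢ.
Distances from the field point to each charge: r₁ = 0.270 m, r₂ = 1.30 m.
V = k[(3.20×10⁻⁶)/(0.270) + (9.06×10⁻⁶)/(1.30)] = 1.69×10⁵ V.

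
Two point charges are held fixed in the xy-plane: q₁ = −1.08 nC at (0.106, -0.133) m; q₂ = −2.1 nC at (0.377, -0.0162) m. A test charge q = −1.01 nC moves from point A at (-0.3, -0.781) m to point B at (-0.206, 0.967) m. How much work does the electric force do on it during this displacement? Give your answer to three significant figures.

The work done by the electric force is W_field = −ΔU = −q(V_B − V_A) = q(V_A − V_B).
At A: distances to the source charges are 0.765 m, 1.02 m; V_A = Σ kqᵢ/rᵢ = -31.2 V.
At B: distances to the source charges are 1.14 m, 1.14 m; V_B = Σ kqᵢ/rᵢ = -25.0 V.
ΔV = V_B − V_A = 6.17 V.
W_field = −qΔV = −(-1.01×10⁻⁹ C)(6.17 V) = 6.23×10⁻⁹ J.

6.23×10⁻⁹ J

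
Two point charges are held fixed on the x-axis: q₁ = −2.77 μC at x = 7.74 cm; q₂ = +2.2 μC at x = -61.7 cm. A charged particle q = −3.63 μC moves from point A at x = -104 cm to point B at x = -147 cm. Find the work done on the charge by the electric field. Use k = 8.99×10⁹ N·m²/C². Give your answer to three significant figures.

-0.0631 J

The work done by the electric force is W_field = −ΔU = −q(V_B − V_A) = q(V_A − V_B).
At A: distances to the source charges are 1.12 m, 0.423 m; V_A = Σ kqᵢ/rᵢ = 2.45×10⁴ V.
At B: distances to the source charges are 1.55 m, 0.853 m; V_B = Σ kqᵢ/rᵢ = 7090 V.
ΔV = V_B − V_A = -1.74×10⁴ V.
W_field = −qΔV = −(-3.63×10⁻⁶ C)(-1.74×10⁴ V) = -0.0631 J.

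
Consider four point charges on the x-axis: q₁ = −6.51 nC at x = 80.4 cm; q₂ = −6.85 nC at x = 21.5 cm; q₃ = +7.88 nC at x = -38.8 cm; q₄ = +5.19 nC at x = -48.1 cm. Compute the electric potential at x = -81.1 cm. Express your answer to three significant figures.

Electric potential is a scalar, so the contributions from each charge add algebraically: V = Σ kqᵢ/rᵢ.
Distances from the field point to each charge: r₁ = 1.61 m, r₂ = 1.03 m, r₃ = 0.423 m, r₄ = 0.330 m.
V = k[(-6.51×10⁻⁹)/(1.61) + (-6.85×10⁻⁹)/(1.03) + (7.88×10⁻⁹)/(0.423) + (5.19×10⁻⁹)/(0.330)] = 213 V.

213 V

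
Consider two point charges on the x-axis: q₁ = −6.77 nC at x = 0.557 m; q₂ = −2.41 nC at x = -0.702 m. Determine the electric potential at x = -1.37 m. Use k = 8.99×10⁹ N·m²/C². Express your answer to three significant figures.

Electric potential is a scalar, so the contributions from each charge add algebraically: V = Σ kqᵢ/rᵢ.
Distances from the field point to each charge: r₁ = 1.93 m, r₂ = 0.668 m.
V = k[(-6.77×10⁻⁹)/(1.93) + (-2.41×10⁻⁹)/(0.668)] = -64.0 V.

-64.0 V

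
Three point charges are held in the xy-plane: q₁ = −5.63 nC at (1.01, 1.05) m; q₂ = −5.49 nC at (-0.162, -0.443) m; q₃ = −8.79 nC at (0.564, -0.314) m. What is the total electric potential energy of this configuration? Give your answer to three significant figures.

1.04×10⁻⁶ J

The work to assemble the configuration equals its total potential energy, U = Σ kqᵢqⱼ/rᵢⱼ over all pairs.
Pair separations: r₁₂ = 1.90 m, r₁₃ = 1.44 m, r₂₃ = 0.737 m.
U = (1.46×10⁻⁷) + (3.10×10⁻⁷) + (5.88×10⁻⁷) = 1.04×10⁻⁶ J.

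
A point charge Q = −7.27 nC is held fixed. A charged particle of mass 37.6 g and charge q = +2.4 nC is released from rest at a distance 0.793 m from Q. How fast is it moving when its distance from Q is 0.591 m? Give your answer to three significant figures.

Only the electrostatic force acts, so mechanical energy is conserved: ½mv² = U₁ − U₂ = kQq(1/r₁ − 1/r₂).
U₁ − U₂ = (8.99×10⁹ N·m²/C²)(-7.27×10⁻⁹ C)(2.40×10⁻⁹ C)(1/0.793 − 1/0.591) = 6.76×10⁻⁸ J.
v = √(2·6.76×10⁻⁸/0.0376) = 1.90×10⁻³ m/s.

1.90×10⁻³ m/s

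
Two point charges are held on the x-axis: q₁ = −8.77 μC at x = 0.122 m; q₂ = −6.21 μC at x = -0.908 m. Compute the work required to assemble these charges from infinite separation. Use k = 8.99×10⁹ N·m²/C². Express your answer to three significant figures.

0.475 J

The work to assemble the configuration equals its total potential energy, U = Σ kqᵢqⱼ/rᵢⱼ over all pairs.
Pair separations: r₁₂ = 1.03 m.
U = (0.475) = 0.475 J.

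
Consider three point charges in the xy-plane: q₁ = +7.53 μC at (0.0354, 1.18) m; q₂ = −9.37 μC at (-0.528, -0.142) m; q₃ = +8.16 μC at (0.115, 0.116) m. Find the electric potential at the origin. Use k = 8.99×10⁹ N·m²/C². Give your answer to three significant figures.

3.52×10⁵ V

The total potential is the scalar sum of each charge's contribution, V = Σ kqᵢ/rᵢ.
Distances from the field point to each charge: r₁ = 1.18 m, r₂ = 0.547 m, r₃ = 0.163 m.
V = k[(7.53×10⁻⁶)/(1.18) + (-9.37×10⁻⁶)/(0.547) + (8.16×10⁻⁶)/(0.163)] = 3.52×10⁵ V.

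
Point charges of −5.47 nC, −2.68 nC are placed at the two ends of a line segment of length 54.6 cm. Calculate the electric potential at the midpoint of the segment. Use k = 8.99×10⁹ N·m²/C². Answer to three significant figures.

-268 V

Electric potential is a scalar, so the contributions from each charge add algebraically: V = Σ kqᵢ/rᵢ.
Each charge is 0.273 m from the midpoint.
V = k[(-5.47×10⁻⁹)/(0.273) + (-2.68×10⁻⁹)/(0.273)] = -268 V.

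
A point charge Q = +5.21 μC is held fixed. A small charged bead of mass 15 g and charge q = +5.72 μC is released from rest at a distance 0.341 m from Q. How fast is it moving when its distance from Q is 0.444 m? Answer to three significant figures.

Only the electrostatic force acts, so mechanical energy is conserved: ½mv² = U₁ − U₂ = kQq(1/r₁ − 1/r₂).
U₁ − U₂ = (8.99×10⁹ N·m²/C²)(5.21×10⁻⁶ C)(5.72×10⁻⁶ C)(1/0.341 − 1/0.444) = 0.182 J.
v = √(2·0.182/0.0150) = 4.93 m/s.

4.93 m/s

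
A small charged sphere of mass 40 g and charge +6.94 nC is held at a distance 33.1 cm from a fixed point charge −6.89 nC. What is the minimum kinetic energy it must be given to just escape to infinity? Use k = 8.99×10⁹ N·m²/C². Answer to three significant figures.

To just escape, total mechanical energy must reach zero at infinity: ½mv²_min + U = 0, so ½mv²_min = −U = |kQq|/r.
|U| = |kQq|/r = (8.99×10⁹ N·m²/C²)(6.89×10⁻⁹)(6.94×10⁻⁹)/(0.331) = 1.30×10⁻⁶ J.

1.30×10⁻⁶ J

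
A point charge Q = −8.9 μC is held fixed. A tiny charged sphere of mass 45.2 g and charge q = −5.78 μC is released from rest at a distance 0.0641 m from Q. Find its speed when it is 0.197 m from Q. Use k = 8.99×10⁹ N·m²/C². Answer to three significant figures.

Only the electrostatic force acts, so mechanical energy is conserved: ½mv² = U₁ − U₂ = kQq(1/r₁ − 1/r₂).
U₁ − U₂ = (8.99×10⁹ N·m²/C²)(-8.90×10⁻⁶ C)(-5.78×10⁻⁶ C)(1/0.0641 − 1/0.197) = 4.87 J.
v = √(2·4.87/0.0452) = 14.7 m/s.

14.7 m/s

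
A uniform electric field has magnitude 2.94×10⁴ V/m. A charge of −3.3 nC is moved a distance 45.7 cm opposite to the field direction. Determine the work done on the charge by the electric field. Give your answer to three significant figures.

The potential change for a displacement 45.7 cm opposite to the field direction is ΔV = +Ed = 1.34×10⁴ V.
W_field = −qΔV = 4.43×10⁻⁵ J.

4.43×10⁻⁵ J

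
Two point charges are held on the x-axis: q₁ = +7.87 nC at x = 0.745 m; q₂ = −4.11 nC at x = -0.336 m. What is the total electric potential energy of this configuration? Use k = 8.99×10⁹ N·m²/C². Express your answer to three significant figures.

-2.69×10⁻⁷ J

The assembly work is the sum of pairwise potential energies, U = Σ_{i<j} kqᵢqⱼ/rᵢⱼ.
Pair separations: r₁₂ = 1.08 m.
U = (-2.69×10⁻⁷) = -2.69×10⁻⁷ J.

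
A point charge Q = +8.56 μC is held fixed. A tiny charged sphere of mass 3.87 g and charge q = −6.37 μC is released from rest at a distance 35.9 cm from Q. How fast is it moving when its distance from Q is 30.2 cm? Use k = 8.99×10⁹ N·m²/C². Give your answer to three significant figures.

11.5 m/s

Only the electrostatic force acts, so mechanical energy is conserved: ½mv² = U₁ − U₂ = kQq(1/r₁ − 1/r₂).
U₁ − U₂ = (8.99×10⁹ N·m²/C²)(8.56×10⁻⁶ C)(-6.37×10⁻⁶ C)(1/0.359 − 1/0.302) = 0.258 J.
v = √(2·0.258/3.87×10⁻³) = 11.5 m/s.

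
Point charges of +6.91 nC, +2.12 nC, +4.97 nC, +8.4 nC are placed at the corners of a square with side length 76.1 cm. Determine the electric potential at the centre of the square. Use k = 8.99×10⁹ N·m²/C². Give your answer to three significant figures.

Electric potential is a scalar, so the contributions from each charge add algebraically: V = Σ kqᵢ/rᵢ.
The distance from each corner to the centre is a√2/2 = 0.538 m.
V = k[(6.91×10⁻⁹)/(0.538) + (2.12×10⁻⁹)/(0.538) + (4.97×10⁻⁹)/(0.538) + (8.40×10⁻⁹)/(0.538)] = 374 V.

374 V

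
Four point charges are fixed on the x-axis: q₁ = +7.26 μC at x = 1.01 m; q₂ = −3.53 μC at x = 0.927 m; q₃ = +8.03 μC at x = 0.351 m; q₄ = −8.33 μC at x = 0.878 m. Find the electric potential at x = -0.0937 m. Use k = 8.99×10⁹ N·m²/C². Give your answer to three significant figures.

1.13×10⁵ V

Electric potential is a scalar, so the contributions from each charge add algebraically: V = Σ kqᵢ/rᵢ.
Distances from the field point to each charge: r₁ = 1.10 m, r₂ = 1.02 m, r₃ = 0.445 m, r₄ = 0.972 m.
V = k[(7.26×10⁻⁶)/(1.10) + (-3.53×10⁻⁶)/(1.02) + (8.03×10⁻⁶)/(0.445) + (-8.33×10⁻⁶)/(0.972)] = 1.13×10⁵ V.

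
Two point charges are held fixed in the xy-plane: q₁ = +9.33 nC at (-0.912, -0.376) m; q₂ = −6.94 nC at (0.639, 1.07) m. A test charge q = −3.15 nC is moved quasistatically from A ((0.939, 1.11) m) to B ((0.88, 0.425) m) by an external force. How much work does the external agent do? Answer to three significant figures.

-3.87×10⁻⁷ J

For quasistatic motion the external work equals the change in potential energy: W_ext = qΔV = q(V_B − V_A).
At A: distances to the source charges are 2.37 m, 0.303 m; V_A = Σ kqᵢ/rᵢ = -171 V.
At B: distances to the source charges are 1.96 m, 0.689 m; V_B = Σ kqᵢ/rᵢ = -47.9 V.
ΔV = V_B − V_A = 123 V.
W_ext = qΔV = (-3.15×10⁻⁹ C)(123 V) = -3.87×10⁻⁷ J.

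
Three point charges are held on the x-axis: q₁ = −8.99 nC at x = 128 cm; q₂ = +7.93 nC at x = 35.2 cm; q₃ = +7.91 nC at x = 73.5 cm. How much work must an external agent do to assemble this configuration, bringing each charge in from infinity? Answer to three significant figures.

-3.91×10⁻⁷ J

The work to assemble the configuration equals its total potential energy, U = Σ kqᵢqⱼ/rᵢⱼ over all pairs.
Pair separations: r₁₂ = 0.928 m, r₁₃ = 0.545 m, r₂₃ = 0.383 m.
U = (-6.91×10⁻⁷) + (-1.17×10⁻⁶) + (1.47×10⁻⁶) = -3.91×10⁻⁷ J.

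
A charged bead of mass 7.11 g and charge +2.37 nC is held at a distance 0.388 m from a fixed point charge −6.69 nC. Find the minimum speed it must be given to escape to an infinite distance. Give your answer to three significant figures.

0.0102 m/s

To just escape, total mechanical energy must reach zero at infinity: ½mv²_min + U = 0, so ½mv²_min = −U = |kQq|/r.
|U| = |kQq|/r = (8.99×10⁹ N·m²/C²)(6.69×10⁻⁹)(2.37×10⁻⁹)/(0.388) = 3.67×10⁻⁷ J.
v_min = √(2|U|/m) = √(2·3.67×10⁻⁷/7.11×10⁻³) = 0.0102 m/s.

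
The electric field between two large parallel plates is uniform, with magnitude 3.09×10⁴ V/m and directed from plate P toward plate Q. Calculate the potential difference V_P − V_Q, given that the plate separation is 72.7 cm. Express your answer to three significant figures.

2.25×10⁴ V

In a uniform field, potential decreases in the direction of E: ΔV = −E·d for a displacement d parallel to E.
Going from Q to P is a displacement of 72.7 cm opposite to the field, so V_P − V_Q = +Ed = 2.25×10⁴ V.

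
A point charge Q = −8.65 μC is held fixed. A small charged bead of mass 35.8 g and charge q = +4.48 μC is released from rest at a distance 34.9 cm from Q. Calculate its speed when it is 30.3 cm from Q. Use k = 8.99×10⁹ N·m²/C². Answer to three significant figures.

2.91 m/s

Only the electrostatic force acts, so mechanical energy is conserved: ½mv² = U₁ − U₂ = kQq(1/r₁ − 1/r₂).
U₁ − U₂ = (8.99×10⁹ N·m²/C²)(-8.65×10⁻⁶ C)(4.48×10⁻⁶ C)(1/0.349 − 1/0.303) = 0.152 J.
v = √(2·0.152/0.0358) = 2.91 m/s.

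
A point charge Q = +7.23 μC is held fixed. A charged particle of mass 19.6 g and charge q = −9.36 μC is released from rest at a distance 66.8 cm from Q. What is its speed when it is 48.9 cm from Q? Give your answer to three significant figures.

5.83 m/s

Only the electrostatic force acts, so mechanical energy is conserved: ½mv² = U₁ − U₂ = kQq(1/r₁ − 1/r₂).
U₁ − U₂ = (8.99×10⁹ N·m²/C²)(7.23×10⁻⁶ C)(-9.36×10⁻⁶ C)(1/0.668 − 1/0.489) = 0.333 J.
v = √(2·0.333/0.0196) = 5.83 m/s.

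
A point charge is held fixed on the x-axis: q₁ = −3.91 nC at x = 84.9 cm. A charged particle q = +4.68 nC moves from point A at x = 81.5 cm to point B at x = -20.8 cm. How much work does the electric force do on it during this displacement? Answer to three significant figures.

The work done by the electric force is W_field = −ΔU = −q(V_B − V_A) = q(V_A − V_B).
At A: distance to the source charge is 0.0340 m; V_A = kq₁/r = -1030 V.
At B: distance to the source charge is 1.06 m; V_B = kq₁/r = -33.3 V.
ΔV = V_B − V_A = 1000 V.
W_field = −qΔV = −(4.68×10⁻⁹ C)(1000 V) = -4.68×10⁻⁶ J.

-4.68×10⁻⁶ J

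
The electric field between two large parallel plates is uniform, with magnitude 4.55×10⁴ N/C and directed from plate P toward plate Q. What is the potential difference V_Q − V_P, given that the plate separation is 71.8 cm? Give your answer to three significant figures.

In a uniform field, potential decreases in the direction of E: ΔV = −E·d for a displacement d parallel to E.
Going from P to Q is a displacement of 71.8 cm along the field, so V_Q − V_P = −Ed = -3.27×10⁴ V.

-3.27×10⁴ V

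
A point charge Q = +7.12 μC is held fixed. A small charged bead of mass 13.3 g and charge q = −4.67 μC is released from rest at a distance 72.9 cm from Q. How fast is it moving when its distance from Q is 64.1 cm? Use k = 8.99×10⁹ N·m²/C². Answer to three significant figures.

Only the electrostatic force acts, so mechanical energy is conserved: ½mv² = U₁ − U₂ = kQq(1/r₁ − 1/r₂).
U₁ − U₂ = (8.99×10⁹ N·m²/C²)(7.12×10⁻⁶ C)(-4.67×10⁻⁶ C)(1/0.729 − 1/0.641) = 0.0563 J.
v = √(2·0.0563/0.0133) = 2.91 m/s.

2.91 m/s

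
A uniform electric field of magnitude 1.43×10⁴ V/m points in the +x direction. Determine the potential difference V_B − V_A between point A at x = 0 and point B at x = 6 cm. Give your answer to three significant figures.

In a uniform field, potential decreases in the direction of E: V_B − V_A = −E·Δx.
V_B − V_A = −(1.43×10⁴ V/m)(0.0600 m) = -858 V.

-858 V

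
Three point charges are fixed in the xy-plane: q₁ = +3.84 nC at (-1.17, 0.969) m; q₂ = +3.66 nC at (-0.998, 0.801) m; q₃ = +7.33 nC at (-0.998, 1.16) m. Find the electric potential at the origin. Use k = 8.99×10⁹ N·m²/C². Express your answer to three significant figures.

91.5 V

The total potential is the scalar sum of each charge's contribution, V = Σ kqᵢ/rᵢ.
Distances from the field point to each charge: r₁ = 1.52 m, r₂ = 1.28 m, r₃ = 1.53 m.
V = k[(3.84×10⁻⁹)/(1.52) + (3.66×10⁻⁹)/(1.28) + (7.33×10⁻⁹)/(1.53)] = 91.5 V.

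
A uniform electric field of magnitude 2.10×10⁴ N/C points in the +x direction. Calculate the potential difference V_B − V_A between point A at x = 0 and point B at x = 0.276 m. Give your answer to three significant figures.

-5800 V

In a uniform field, potential decreases in the direction of E: V_B − V_A = −E·Δx.
V_B − V_A = −(2.10×10⁴ V/m)(0.276 m) = -5800 V.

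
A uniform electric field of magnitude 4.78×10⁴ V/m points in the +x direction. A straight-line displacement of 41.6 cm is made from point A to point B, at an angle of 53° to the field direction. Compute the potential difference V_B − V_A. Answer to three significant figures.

Only the component of displacement along E changes the potential: ΔV = −E·d·cosθ.
ΔV = −(4.78×10⁴ V/m)(0.416 m)cos53° = -1.20×10⁴ V.

-1.20×10⁴ V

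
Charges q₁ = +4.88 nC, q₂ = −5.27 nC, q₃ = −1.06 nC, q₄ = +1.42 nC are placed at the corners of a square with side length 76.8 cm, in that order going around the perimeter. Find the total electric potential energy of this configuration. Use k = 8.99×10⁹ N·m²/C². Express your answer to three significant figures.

The assembly work is the sum of pairwise potential energies, U = Σ_{i<j} kqᵢqⱼ/rᵢⱼ.
The four side pairs have separation 0.768 m and the two diagonal pairs 1.09 m.
Summing all 6 pair terms gives U = -2.77×10⁻⁷ J.

-2.77×10⁻⁷ J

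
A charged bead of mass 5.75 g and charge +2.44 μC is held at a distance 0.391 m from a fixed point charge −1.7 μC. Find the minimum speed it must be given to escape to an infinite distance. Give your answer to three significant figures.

To just escape, total mechanical energy must reach zero at infinity: ½mv²_min + U = 0, so ½mv²_min = −U = |kQq|/r.
|U| = |kQq|/r = (8.99×10⁹ N·m²/C²)(1.70×10⁻⁶)(2.44×10⁻⁶)/(0.391) = 0.0954 J.
v_min = √(2|U|/m) = √(2·0.0954/5.75×10⁻³) = 5.76 m/s.

5.76 m/s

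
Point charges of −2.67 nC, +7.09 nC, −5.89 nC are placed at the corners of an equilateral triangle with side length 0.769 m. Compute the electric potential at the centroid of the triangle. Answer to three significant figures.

-29.8 V

Electric potential is a scalar, so the contributions from each charge add algebraically: V = Σ kqᵢ/rᵢ.
The distance from each vertex to the centroid is a/√3 = 0.444 m.
V = k[(-2.67×10⁻⁹)/(0.444) + (7.09×10⁻⁹)/(0.444) + (-5.89×10⁻⁹)/(0.444)] = -29.8 V.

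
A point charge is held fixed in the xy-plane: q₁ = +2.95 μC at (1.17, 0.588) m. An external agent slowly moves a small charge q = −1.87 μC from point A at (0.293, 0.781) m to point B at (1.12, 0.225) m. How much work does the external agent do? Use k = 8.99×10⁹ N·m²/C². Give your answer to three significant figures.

For quasistatic motion the external work equals the change in potential energy: W_ext = qΔV = q(V_B − V_A).
At A: distance to the source charge is 0.898 m; V_A = kq₁/r = 2.95×10⁴ V.
At B: distance to the source charge is 0.366 m; V_B = kq₁/r = 7.24×10⁴ V.
ΔV = V_B − V_A = 4.28×10⁴ V.
W_ext = qΔV = (-1.87×10⁻⁶ C)(4.28×10⁴ V) = -0.0801 J.

-0.0801 J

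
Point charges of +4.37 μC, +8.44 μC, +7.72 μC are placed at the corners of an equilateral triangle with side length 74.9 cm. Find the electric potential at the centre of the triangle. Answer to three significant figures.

The total potential is the scalar sum of each charge's contribution, V = Σ kqᵢ/rᵢ.
The distance from each vertex to the centroid is a/√3 = 0.432 m.
V = k[(4.37×10⁻⁶)/(0.432) + (8.44×10⁻⁶)/(0.432) + (7.72×10⁻⁶)/(0.432)] = 4.27×10⁵ V.

4.27×10⁵ V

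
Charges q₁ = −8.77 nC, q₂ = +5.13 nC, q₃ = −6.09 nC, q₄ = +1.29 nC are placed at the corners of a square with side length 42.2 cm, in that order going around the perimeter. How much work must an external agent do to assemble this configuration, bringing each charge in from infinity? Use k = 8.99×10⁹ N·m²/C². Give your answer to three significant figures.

-1.13×10⁻⁶ J

The work to assemble the configuration equals its total potential energy, U = Σ kqᵢqⱼ/rᵢⱼ over all pairs.
The four side pairs have separation 0.422 m and the two diagonal pairs 0.597 m.
Summing all 6 pair terms gives U = -1.13×10⁻⁶ J.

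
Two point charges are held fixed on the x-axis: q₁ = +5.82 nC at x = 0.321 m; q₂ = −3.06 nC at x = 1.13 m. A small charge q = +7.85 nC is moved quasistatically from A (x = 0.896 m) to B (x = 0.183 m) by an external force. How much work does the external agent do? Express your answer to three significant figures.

For quasistatic motion the external work equals the change in potential energy: W_ext = qΔV = q(V_B − V_A).
At A: distances to the source charges are 0.575 m, 0.234 m; V_A = Σ kqᵢ/rᵢ = -26.6 V.
At B: distances to the source charges are 0.138 m, 0.947 m; V_B = Σ kqᵢ/rᵢ = 350 V.
ΔV = V_B − V_A = 377 V.
W_ext = qΔV = (7.85×10⁻⁹ C)(377 V) = 2.96×10⁻⁶ J.

2.96×10⁻⁶ J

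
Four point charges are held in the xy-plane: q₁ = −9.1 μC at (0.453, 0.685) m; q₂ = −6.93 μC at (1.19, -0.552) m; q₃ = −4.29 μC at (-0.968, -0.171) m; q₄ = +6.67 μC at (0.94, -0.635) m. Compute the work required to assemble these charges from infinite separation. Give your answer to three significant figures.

The work to assemble the configuration equals its total potential energy, U = Σ kqᵢqⱼ/rᵢⱼ over all pairs.
Pair separations: r₁₂ = 1.44 m, r₁₃ = 1.66 m, r₁₄ = 1.41 m, r₂₃ = 2.19 m, r₂₄ = 0.263 m, r₃₄ = 1.96 m.
Summing all 6 pair terms gives U = -1.37 J.

-1.37 J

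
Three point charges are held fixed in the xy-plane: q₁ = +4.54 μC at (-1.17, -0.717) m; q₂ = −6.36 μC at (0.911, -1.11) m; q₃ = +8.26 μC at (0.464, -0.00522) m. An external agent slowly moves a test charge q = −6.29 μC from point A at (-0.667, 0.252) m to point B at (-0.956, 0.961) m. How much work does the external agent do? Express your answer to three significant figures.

0.171 J

For quasistatic motion the external work equals the change in potential energy: W_ext = qΔV = q(V_B − V_A).
At A: distances to the source charges are 1.09 m, 2.08 m, 1.16 m; V_A = Σ kqᵢ/rᵢ = 7.40×10⁴ V.
At B: distances to the source charges are 1.69 m, 2.79 m, 1.72 m; V_B = Σ kqᵢ/rᵢ = 4.69×10⁴ V.
ΔV = V_B − V_A = -2.71×10⁴ V.
W_ext = qΔV = (-6.29×10⁻⁶ C)(-2.71×10⁴ V) = 0.171 J.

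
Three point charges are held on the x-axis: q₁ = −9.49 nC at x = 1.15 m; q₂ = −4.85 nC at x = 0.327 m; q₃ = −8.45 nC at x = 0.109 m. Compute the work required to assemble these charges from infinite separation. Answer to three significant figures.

2.89×10⁻⁶ J

The assembly work is the sum of pairwise potential energies, U = Σ_{i<j} kqᵢqⱼ/rᵢⱼ.
Pair separations: r₁₂ = 0.823 m, r₁₃ = 1.04 m, r₂₃ = 0.218 m.
U = (5.03×10⁻⁷) + (6.93×10⁻⁷) + (1.69×10⁻⁶) = 2.89×10⁻⁶ J.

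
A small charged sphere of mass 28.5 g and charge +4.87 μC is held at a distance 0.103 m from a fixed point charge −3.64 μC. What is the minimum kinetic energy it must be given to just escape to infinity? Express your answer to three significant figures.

1.55 J

To just escape, total mechanical energy must reach zero at infinity: ½mv²_min + U = 0, so ½mv²_min = −U = |kQq|/r.
|U| = |kQq|/r = (8.99×10⁹ N·m²/C²)(3.64×10⁻⁶)(4.87×10⁻⁶)/(0.103) = 1.55 J.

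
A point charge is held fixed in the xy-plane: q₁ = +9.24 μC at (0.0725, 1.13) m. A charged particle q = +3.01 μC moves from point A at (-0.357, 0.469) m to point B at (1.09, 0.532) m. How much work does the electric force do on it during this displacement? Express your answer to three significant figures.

0.105 J

The work done by the electric force is W_field = −ΔU = −q(V_B − V_A) = q(V_A − V_B).
At A: distance to the source charge is 0.788 m; V_A = kq₁/r = 1.05×10⁵ V.
At B: distance to the source charge is 1.18 m; V_B = kq₁/r = 7.04×10⁴ V.
ΔV = V_B − V_A = -3.50×10⁴ V.
W_field = −qΔV = −(3.01×10⁻⁶ C)(-3.50×10⁴ V) = 0.105 J.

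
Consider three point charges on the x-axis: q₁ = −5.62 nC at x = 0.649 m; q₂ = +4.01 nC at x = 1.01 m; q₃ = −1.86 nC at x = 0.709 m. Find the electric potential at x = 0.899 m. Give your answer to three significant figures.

The total potential is the scalar sum of each charge's contribution, V = Σ kqᵢ/rᵢ.
Distances from the field point to each charge: r₁ = 0.250 m, r₂ = 0.111 m, r₃ = 0.190 m.
V = k[(-5.62×10⁻⁹)/(0.250) + (4.01×10⁻⁹)/(0.111) + (-1.86×10⁻⁹)/(0.190)] = 34.7 V.

34.7 V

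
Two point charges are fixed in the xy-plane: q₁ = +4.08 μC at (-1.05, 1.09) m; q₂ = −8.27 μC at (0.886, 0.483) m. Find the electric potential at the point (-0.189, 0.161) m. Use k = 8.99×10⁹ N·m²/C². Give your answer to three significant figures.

Electric potential is a scalar, so the contributions from each charge add algebraically: V = Σ kqᵢ/rᵢ.
Distances from the field point to each charge: r₁ = 1.27 m, r₂ = 1.12 m.
V = k[(4.08×10⁻⁶)/(1.27) + (-8.27×10⁻⁶)/(1.12)] = -3.73×10⁴ V.

-3.73×10⁴ V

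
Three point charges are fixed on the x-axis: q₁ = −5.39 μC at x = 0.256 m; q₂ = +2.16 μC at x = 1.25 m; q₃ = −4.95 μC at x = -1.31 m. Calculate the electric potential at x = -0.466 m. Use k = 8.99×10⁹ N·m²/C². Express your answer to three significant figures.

-1.09×10⁵ V

Electric potential is a scalar, so the contributions from each charge add algebraically: V = Σ kqᵢ/rᵢ.
Distances from the field point to each charge: r₁ = 0.722 m, r₂ = 1.72 m, r₃ = 0.844 m.
V = k[(-5.39×10⁻⁶)/(0.722) + (2.16×10⁻⁶)/(1.72) + (-4.95×10⁻⁶)/(0.844)] = -1.09×10⁵ V.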